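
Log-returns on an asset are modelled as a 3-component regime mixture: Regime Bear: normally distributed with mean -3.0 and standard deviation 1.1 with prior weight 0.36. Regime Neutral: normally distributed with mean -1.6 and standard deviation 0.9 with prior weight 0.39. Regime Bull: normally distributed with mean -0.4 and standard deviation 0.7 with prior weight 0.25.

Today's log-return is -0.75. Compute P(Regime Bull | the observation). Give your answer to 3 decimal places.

0.498

By Bayes' theorem, P(k | x) = P(Z=k) f_k(x) / Σ_j P(Z=j) f_j(x).
Normal densities:
  p_Bear = 0.0447712
  p_Neutral = 0.283777
  p_Bull = 0.50295
Unnormalised posteriors:
  P(Z=Bear)·p_Bear = 0.36 × 0.0447712 = 0.0161176
  P(Z=Neutral)·p_Neutral = 0.39 × 0.283777 = 0.110673
  P(Z=Bull)·p_Bull = 0.25 × 0.50295 = 0.125738
Marginal: 0.0161176 + 0.110673 + 0.125738 = 0.252528
Responsibility of Regime Bull: 0.125738 / 0.252528 ≈ 0.498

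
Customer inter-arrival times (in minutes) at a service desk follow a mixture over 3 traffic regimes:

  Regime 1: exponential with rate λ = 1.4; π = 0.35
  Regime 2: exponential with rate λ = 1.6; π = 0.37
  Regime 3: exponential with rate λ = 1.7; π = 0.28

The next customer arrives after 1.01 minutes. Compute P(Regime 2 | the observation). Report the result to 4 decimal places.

0.3650

P(component k | x) = π_k·f_k(x) / marginal(x), where marginal(x) = Σ_j π_j·f_j(x).
Evaluate each component's likelihood at the observed value:
  L_1 = 0.340436
  L_2 = 0.317907
  L_3 = 0.305327
Unnormalised posteriors:
  π_1·L_1 = 0.35 × 0.340436 = 0.119153
  π_2·L_2 = 0.37 × 0.317907 = 0.117626
  π_3·L_3 = 0.28 × 0.305327 = 0.0854916
Marginal: 0.119153 + 0.117626 + 0.0854916 = 0.32227
Responsibility of Regime 2: 0.117626 / 0.32227 ≈ 0.3650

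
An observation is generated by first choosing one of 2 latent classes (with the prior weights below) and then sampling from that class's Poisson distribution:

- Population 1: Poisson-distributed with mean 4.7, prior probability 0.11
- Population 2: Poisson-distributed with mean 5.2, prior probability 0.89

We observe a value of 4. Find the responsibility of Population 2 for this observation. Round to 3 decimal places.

Apply Bayes' rule: the posterior for each component is proportional to its prior times its likelihood at x.
Evaluate each component's likelihood at the observed value:
  p_1 = e^(−4.7)·4.7^4/4! = 0.184925
  p_2 = e^(−5.2)·5.2^4/4! = 0.168063
Weight by the priors:
  P(Z=1)·p_1 = 0.11 × 0.184925 = 0.0203418
  P(Z=2)·p_2 = 0.89 × 0.168063 = 0.149576
Denominator: 0.0203418 + 0.149576 = 0.169917
Responsibility of Population 2: 0.149576 / 0.169917 ≈ 0.880

0.880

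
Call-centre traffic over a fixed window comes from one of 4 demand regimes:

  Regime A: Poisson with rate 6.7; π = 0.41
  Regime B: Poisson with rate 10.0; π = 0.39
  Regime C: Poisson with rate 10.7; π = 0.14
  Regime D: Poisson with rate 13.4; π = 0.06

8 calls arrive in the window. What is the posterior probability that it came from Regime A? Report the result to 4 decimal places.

Apply Bayes' rule: the posterior for each component is proportional to its prior times its likelihood at x.
Component likelihoods at x = 8 calls:
  L_A = e^(−6.7)·6.7^8/8! = 0.123967
  L_B = e^(−10.0)·10.0^8/8! = 0.112599
  L_C = e^(−10.7)·10.7^8/8! = 0.0960724
  L_D = e^(−13.4)·13.4^8/8! = 0.0390636
Prior × likelihood for each component:
  π_A·L_A = 0.41 × 0.123967 = 0.0508263
  π_B·L_B = 0.39 × 0.112599 = 0.0439136
  π_C·L_C = 0.14 × 0.0960724 = 0.0134501
  π_D·L_D = 0.06 × 0.0390636 = 0.00234381
Normaliser: 0.0508263 + 0.0439136 + 0.0134501 + 0.00234381 = 0.110534
Responsibility of Regime A: 0.0508263 / 0.110534 ≈ 0.4598

0.4598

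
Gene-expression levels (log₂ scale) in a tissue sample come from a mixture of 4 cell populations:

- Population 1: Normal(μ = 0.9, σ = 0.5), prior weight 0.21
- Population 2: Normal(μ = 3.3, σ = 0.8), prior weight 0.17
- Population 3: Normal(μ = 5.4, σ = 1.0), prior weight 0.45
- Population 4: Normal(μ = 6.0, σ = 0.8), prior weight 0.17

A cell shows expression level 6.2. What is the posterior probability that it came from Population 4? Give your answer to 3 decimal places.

0.386

The responsibility of component k is P(Z=k) f_k(x) divided by Σ_j P(Z=j) f_j(x).
Component likelihoods at x = 6.2:
  p_1 = 3.18622e-25
  p_2 = 0.000698827
  p_3 = 0.289692
  p_4 = 0.483335
Unnormalised posteriors:
  P(Z=1)·p_1 = 0.21 × 3.18622e-25 = 6.69107e-26
  P(Z=2)·p_2 = 0.17 × 0.000698827 = 0.000118801
  P(Z=3)·p_3 = 0.45 × 0.289692 = 0.130361
  P(Z=4)·p_4 = 0.17 × 0.483335 = 0.082167
Marginal: 6.69107e-26 + 0.000118801 + 0.130361 + 0.082167 = 0.212647
So the posterior for Population 4 is 0.082167 / 0.212647 ≈ 0.386.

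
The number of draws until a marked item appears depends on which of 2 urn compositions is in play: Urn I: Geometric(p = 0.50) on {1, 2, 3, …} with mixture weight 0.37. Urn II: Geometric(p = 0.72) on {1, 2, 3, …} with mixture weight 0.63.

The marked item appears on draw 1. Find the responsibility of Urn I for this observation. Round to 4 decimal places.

P(component k | x) = w_k·f_k(x) / marginal(x), where marginal(x) = Σ_j w_j·f_j(x).
Geometric probabilities:
  p_I = 0.5
  p_II = 0.72
Unnormalised posteriors:
  w_I·p_I = 0.37 × 0.5 = 0.185
  w_II·p_II = 0.63 × 0.72 = 0.4536
Normaliser: 0.185 + 0.4536 = 0.6386
So the posterior for Urn I is 0.185 / 0.6386 ≈ 0.2897.

0.2897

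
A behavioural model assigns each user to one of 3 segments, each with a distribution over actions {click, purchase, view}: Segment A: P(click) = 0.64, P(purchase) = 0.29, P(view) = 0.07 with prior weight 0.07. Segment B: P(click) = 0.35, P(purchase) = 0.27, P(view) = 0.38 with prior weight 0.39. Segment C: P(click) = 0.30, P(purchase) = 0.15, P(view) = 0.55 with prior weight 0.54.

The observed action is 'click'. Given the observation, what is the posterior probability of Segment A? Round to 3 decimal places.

0.130

Posterior ∝ prior × likelihood, so P(k | x) ∝ P(Z=k) f_k(x); normalise over all components.
Component likelihoods at x = 'click':
  p_A = 0.64
  p_B = 0.35
  p_C = 0.3
Multiply by the mixture weights:
  P(Z=A)·p_A = 0.07 × 0.64 = 0.0448
  P(Z=B)·p_B = 0.39 × 0.35 = 0.1365
  P(Z=C)·p_C = 0.54 × 0.3 = 0.162
Sum: 0.0448 + 0.1365 + 0.162 = 0.3433
Responsibility of Segment A: 0.0448 / 0.3433 ≈ 0.130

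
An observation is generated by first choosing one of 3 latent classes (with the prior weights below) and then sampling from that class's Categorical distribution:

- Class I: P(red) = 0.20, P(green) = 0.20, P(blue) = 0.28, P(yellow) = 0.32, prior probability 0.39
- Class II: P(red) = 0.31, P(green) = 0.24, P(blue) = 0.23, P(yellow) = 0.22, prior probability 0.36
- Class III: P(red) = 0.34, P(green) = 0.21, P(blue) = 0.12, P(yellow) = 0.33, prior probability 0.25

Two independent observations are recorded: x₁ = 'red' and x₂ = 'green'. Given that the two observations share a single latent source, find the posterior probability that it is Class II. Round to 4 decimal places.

0.4447

Apply Bayes' rule: the posterior for each component is proportional to its prior times its likelihood at x.
Since both observations come from the same component, the likelihood for component k is f_k(x₁)·f_k(x₂).
  f_I = [0.2] × [0.2] = 0.04
  f_II = [0.31] × [0.24] = 0.0744
  f_III = [0.34] × [0.21] = 0.0714
Unnormalised posteriors:
  π_I·f_I = 0.39 × 0.04 = 0.0156
  π_II·f_II = 0.36 × 0.0744 = 0.026784
  π_III·f_III = 0.25 × 0.0714 = 0.01785
Sum: 0.0156 + 0.026784 + 0.01785 = 0.060234
So the posterior for Class II is 0.026784 / 0.060234 ≈ 0.4447.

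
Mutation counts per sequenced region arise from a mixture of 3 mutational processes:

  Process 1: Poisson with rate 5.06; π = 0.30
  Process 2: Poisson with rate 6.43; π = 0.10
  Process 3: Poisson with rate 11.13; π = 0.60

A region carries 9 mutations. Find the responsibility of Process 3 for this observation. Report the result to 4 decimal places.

By Bayes' theorem, P(k | x) = w_k f_k(x) / Σ_j w_j f_j(x).
Poisson probabilities:
  L_1 = e^(−5.06)·5.06^9/9! = 0.0380243
  L_2 = e^(−6.43)·6.43^9/9! = 0.0834876
  L_3 = e^(−11.13)·11.13^9/9! = 0.105924
Multiply by the mixture weights:
  w_1·L_1 = 0.30 × 0.0380243 = 0.0114073
  w_2·L_2 = 0.10 × 0.0834876 = 0.00834876
  w_3·L_3 = 0.60 × 0.105924 = 0.0635546
Evidence: 0.0114073 + 0.00834876 + 0.0635546 = 0.0833107
So the posterior for Process 3 is 0.0635546 / 0.0833107 ≈ 0.7629.

0.7629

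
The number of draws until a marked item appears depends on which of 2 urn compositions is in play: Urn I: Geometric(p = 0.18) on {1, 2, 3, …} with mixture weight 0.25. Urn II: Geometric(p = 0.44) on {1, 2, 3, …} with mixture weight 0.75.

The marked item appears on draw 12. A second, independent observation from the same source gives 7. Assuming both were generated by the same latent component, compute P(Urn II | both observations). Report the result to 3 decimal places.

0.027

By Bayes' theorem, P(k | x) = π_k f_k(x) / Σ_j π_j f_j(x).
Since both observations come from the same component, the likelihood for component k is f_k(x₁)·f_k(x₂).
  L_I = [0.0202873] × [0.0547212] = 0.00111015
  L_II = [0.000747345] × [0.01357] = 1.01415e-05
Multiply by the mixture weights:
  π_I·L_I = 0.25 × 0.00111015 = 0.000277537
  π_II·L_II = 0.75 × 1.01415e-05 = 7.60612e-06
Marginal: 0.000277537 + 7.60612e-06 = 0.000285143
P(Urn II | x₁,x₂) = 7.60612e-06 / 0.000285143 ≈ 0.027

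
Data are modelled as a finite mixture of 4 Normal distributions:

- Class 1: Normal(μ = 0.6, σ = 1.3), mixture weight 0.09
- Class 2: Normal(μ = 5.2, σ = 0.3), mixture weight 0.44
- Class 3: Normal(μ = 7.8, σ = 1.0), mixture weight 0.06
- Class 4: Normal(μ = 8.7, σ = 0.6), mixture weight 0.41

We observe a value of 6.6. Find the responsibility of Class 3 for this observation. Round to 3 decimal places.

Apply Bayes' rule: the posterior for each component is proportional to its prior times its likelihood at x.
Component likelihoods at x = 6.6:
  f_1 = 7.26683e-06
  f_2 = 2.48202e-05
  f_3 = 0.194186
  f_4 = 0.00145447
Prior × likelihood for each component:
  P(Z=1)·f_1 = 0.09 × 7.26683e-06 = 6.54015e-07
  P(Z=2)·f_2 = 0.44 × 2.48202e-05 = 1.09209e-05
  P(Z=3)·f_3 = 0.06 × 0.194186 = 0.0116512
  P(Z=4)·f_4 = 0.41 × 0.00145447 = 0.000596333
Evidence: 6.54015e-07 + 1.09209e-05 + 0.0116512 + 0.000596333 = 0.0122591
P(Class 3 | x) ≈ 0.950

0.950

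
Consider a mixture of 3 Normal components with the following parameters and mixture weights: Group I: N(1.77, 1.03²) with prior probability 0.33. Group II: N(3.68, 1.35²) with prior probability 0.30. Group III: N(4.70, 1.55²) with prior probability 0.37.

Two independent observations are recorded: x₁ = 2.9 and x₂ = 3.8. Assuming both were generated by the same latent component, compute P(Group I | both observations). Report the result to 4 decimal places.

P(component k | x) = w_k·f_k(x) / marginal(x), where marginal(x) = Σ_j w_j·f_j(x).
Since both observations come from the same component, the likelihood for component k is f_k(x₁)·f_k(x₂).
  p_I = [0.212185] × [0.055539] = 0.0117845
  p_II = [0.250084] × [0.294348] = 0.0736118
  p_III = [0.13114] × [0.217454] = 0.0285169
Unnormalised posteriors:
  w_I·p_I = 0.33 × 0.0117845 = 0.0038889
  w_II·p_II = 0.30 × 0.0736118 = 0.0220835
  w_III·p_III = 0.37 × 0.0285169 = 0.0105512
Denominator: 0.0038889 + 0.0220835 + 0.0105512 = 0.0365237
P(Group I | data) = 0.0038889 / 0.0365237 ≈ 0.1065

0.1065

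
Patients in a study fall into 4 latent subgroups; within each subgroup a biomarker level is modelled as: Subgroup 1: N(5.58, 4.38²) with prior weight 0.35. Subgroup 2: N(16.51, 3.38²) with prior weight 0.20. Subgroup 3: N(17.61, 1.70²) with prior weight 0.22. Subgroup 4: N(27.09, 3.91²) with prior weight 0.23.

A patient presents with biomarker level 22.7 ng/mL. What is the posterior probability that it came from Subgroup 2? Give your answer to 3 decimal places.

0.252

Apply Bayes' rule: the posterior for each component is proportional to its prior times its likelihood at x.
Component likelihoods at x = 22.7 ng/mL:
  p_1 = (1/(4.38·√(2π)))·exp(−(22.7−5.58)²/(2·4.38²)) = 0.091083·exp(-7.63887) = 4.38445e-05
  p_2 = (1/(3.38·√(2π)))·exp(−(22.7−16.51)²/(2·3.38²)) = 0.118030·exp(-1.67694) = 0.0220652
  p_3 = (1/(1.70·√(2π)))·exp(−(22.7−17.61)²/(2·1.70²)) = 0.234672·exp(-4.48237) = 0.00265334
  p_4 = (1/(3.91·√(2π)))·exp(−(22.7−27.09)²/(2·3.91²)) = 0.102031·exp(-0.63030) = 0.0543249
Weight by the priors:
  π_1·p_1 = 0.35 × 4.38445e-05 = 1.53456e-05
  π_2·p_2 = 0.20 × 0.0220652 = 0.00441303
  π_3·p_3 = 0.22 × 0.00265334 = 0.000583734
  π_4·p_4 = 0.23 × 0.0543249 = 0.0124947
Evidence: 1.53456e-05 + 0.00441303 + 0.000583734 + 0.0124947 = 0.0175068
So the posterior for Subgroup 2 is 0.00441303 / 0.0175068 ≈ 0.252.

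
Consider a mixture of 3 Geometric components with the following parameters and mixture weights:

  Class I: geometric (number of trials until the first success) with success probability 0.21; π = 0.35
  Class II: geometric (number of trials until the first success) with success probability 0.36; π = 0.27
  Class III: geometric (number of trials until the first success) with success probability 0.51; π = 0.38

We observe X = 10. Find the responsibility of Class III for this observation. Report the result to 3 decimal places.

Posterior ∝ prior × likelihood, so P(k | x) ∝ π_k f_k(x); normalise over all components.
Evaluate each component's likelihood at the observed value:
  p_I = 0.21·(1−0.21)^9 = 0.21·0.119852 = 0.0251688
  p_II = 0.36·(1−0.36)^9 = 0.36·0.0180144 = 0.00648518
  p_III = 0.51·(1−0.51)^9 = 0.51·0.00162841 = 0.000830491
Weight by the priors:
  π_I·p_I = 0.35 × 0.0251688 = 0.00880909
  π_II·p_II = 0.27 × 0.00648518 = 0.001751
  π_III·p_III = 0.38 × 0.000830491 = 0.000315587
Marginal: 0.00880909 + 0.001751 + 0.000315587 = 0.0108757
P(Class III | x) ≈ 0.029

0.029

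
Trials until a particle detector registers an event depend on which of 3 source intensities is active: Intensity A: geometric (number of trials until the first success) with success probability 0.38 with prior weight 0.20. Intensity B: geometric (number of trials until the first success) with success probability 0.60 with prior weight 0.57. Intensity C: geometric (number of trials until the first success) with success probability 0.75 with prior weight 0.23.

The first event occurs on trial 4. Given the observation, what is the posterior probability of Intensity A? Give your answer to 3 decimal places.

Apply Bayes' rule: the posterior for each component is proportional to its prior times its likelihood at x.
Component likelihoods at x = 4:
  f_A = 0.38·(1−0.38)^3 = 0.38·0.238328 = 0.0905646
  f_B = 0.60·(1−0.60)^3 = 0.60·0.064 = 0.0384
  f_C = 0.75·(1−0.75)^3 = 0.75·0.015625 = 0.0117188
Weight by the priors:
  w_A·f_A = 0.20 × 0.0905646 = 0.0181129
  w_B·f_B = 0.57 × 0.0384 = 0.021888
  w_C·f_C = 0.23 × 0.0117188 = 0.00269531
Sum: 0.0181129 + 0.021888 + 0.00269531 = 0.0426962
Responsibility of Intensity A: 0.0181129 / 0.0426962 ≈ 0.424

0.424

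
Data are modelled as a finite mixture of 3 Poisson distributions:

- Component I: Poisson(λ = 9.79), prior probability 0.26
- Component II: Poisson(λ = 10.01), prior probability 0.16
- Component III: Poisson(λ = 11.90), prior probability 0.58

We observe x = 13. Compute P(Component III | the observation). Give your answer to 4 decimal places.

Posterior ∝ prior × likelihood, so P(k | x) ∝ P(Z=k) f_k(x); normalise over all components.
Component likelihoods at x = 13:
  L_I = e^(−9.79)·9.79^13/13! = 0.0682577
  L_II = e^(−10.01)·10.01^13/13! = 0.0731265
  L_III = e^(−11.90)·11.90^13/13! = 0.104647
Prior × likelihood for each component:
  P(Z=I)·L_I = 0.26 × 0.0682577 = 0.017747
  P(Z=II)·L_II = 0.16 × 0.0731265 = 0.0117002
  P(Z=III)·L_III = 0.58 × 0.104647 = 0.0606951
Sum: 0.017747 + 0.0117002 + 0.0606951 = 0.0901424
P(Component III | 13) ≈ 0.6733

0.6733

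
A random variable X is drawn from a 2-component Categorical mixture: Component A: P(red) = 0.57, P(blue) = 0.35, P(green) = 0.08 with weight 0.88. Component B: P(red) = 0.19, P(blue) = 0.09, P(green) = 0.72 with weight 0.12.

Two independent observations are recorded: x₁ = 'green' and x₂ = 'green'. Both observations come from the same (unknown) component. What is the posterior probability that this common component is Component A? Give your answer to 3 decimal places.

P(component k | x) = P(Z=k)·f_k(x) / marginal(x), where marginal(x) = Σ_j P(Z=j)·f_j(x).
Since both observations come from the same component, the likelihood for component k is f_k(x₁)·f_k(x₂).
  L_A = [P(green | comp) = 0.08] × [0.08] = 0.0064
  L_B = [P(green | comp) = 0.72] × [0.72] = 0.5184
Unnormalised posteriors:
  P(Z=A)·L_A = 0.88 × 0.0064 = 0.005632
  P(Z=B)·L_B = 0.12 × 0.5184 = 0.062208
Normaliser: 0.005632 + 0.062208 = 0.06784
P(Component A | data) ≈ 0.083

0.083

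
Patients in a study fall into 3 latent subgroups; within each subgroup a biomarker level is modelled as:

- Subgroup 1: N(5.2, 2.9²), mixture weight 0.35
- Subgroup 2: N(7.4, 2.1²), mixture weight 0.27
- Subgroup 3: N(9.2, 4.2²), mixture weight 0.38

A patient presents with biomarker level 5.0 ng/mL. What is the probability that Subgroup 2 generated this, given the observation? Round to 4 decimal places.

P(component k | x) = π_k·f_k(x) / marginal(x), where marginal(x) = Σ_j π_j·f_j(x).
Evaluate each component's likelihood at the observed value:
  L_1 = 0.13724
  L_2 = 0.0988712
  L_3 = 0.0576121
Weight by the priors:
  π_1·L_1 = 0.35 × 0.13724 = 0.0480338
  π_2·L_2 = 0.27 × 0.0988712 = 0.0266952
  π_3·L_3 = 0.38 × 0.0576121 = 0.0218926
Marginal: 0.0480338 + 0.0266952 + 0.0218926 = 0.0966217
P(Subgroup 2 | x) ≈ 0.2763

0.2763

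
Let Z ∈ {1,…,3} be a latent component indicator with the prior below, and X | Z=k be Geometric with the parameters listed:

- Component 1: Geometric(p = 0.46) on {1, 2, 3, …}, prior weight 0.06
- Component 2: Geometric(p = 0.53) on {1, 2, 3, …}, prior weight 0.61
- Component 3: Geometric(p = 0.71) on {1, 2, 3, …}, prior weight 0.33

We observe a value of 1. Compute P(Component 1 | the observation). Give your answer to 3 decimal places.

0.047

Posterior ∝ prior × likelihood, so P(k | x) ∝ w_k f_k(x); normalise over all components.
Evaluate each component's likelihood at the observed value:
  p_1 = 0.46·(1−0.46)^0 = 0.46·1 = 0.46
  p_2 = 0.53·(1−0.53)^0 = 0.53·1 = 0.53
  p_3 = 0.71·(1−0.71)^0 = 0.71·1 = 0.71
Weight by the priors:
  w_1·p_1 = 0.06 × 0.46 = 0.0276
  w_2·p_2 = 0.61 × 0.53 = 0.3233
  w_3·p_3 = 0.33 × 0.71 = 0.2343
Denominator: 0.0276 + 0.3233 + 0.2343 = 0.5852
P(Component 1 | x) ≈ 0.047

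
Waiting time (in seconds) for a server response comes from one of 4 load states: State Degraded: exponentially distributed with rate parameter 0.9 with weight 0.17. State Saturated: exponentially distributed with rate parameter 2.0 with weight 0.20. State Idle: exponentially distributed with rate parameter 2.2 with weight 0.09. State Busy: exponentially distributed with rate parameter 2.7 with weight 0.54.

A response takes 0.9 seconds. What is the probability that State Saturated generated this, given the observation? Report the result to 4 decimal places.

P(component k | x) = π_k·f_k(x) / marginal(x), where marginal(x) = Σ_j π_j·f_j(x).
Exponential densities:
  f_Degraded = 0.400372
  f_Saturated = 0.330598
  f_Idle = 0.303752
  f_Busy = 0.237699
Weight by the priors:
  π_Degraded·f_Degraded = 0.17 × 0.400372 = 0.0680633
  π_Saturated·f_Saturated = 0.20 × 0.330598 = 0.0661196
  π_Idle·f_Idle = 0.09 × 0.303752 = 0.0273377
  π_Busy·f_Busy = 0.54 × 0.237699 = 0.128358
Marginal: 0.0680633 + 0.0661196 + 0.0273377 + 0.128358 = 0.289878
P(State Saturated | the observation) ≈ 0.2281

0.2281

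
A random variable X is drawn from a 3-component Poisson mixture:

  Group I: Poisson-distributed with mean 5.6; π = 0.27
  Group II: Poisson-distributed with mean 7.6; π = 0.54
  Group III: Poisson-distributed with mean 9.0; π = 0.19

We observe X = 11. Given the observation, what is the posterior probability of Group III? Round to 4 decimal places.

0.3306

The responsibility of component k is π_k f_k(x) divided by Σ_j π_j f_j(x).
Evaluate each component's likelihood at the observed value:
  p_I = 0.0157349
  p_II = 0.061257
  p_III = 0.0970201
Weight by the priors:
  π_I·p_I = 0.27 × 0.0157349 = 0.00424842
  π_II·p_II = 0.54 × 0.061257 = 0.0330788
  π_III·p_III = 0.19 × 0.0970201 = 0.0184338
Normaliser: 0.00424842 + 0.0330788 + 0.0184338 = 0.055761
So the posterior for Group III is 0.0184338 / 0.055761 ≈ 0.3306.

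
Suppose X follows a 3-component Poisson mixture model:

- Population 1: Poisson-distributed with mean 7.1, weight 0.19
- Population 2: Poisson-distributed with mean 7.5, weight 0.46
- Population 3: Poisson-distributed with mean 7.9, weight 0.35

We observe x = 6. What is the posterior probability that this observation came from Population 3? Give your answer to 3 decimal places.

0.326

By Bayes' theorem, P(k | x) = π_k f_k(x) / Σ_j π_j f_j(x).
Poisson probabilities:
  L_1 = 0.1468
  L_2 = 0.136718
  L_3 = 0.125171
Weight by the priors:
  π_1·L_1 = 0.19 × 0.1468 = 0.027892
  π_2·L_2 = 0.46 × 0.136718 = 0.0628904
  π_3·L_3 = 0.35 × 0.125171 = 0.0438098
Sum: 0.027892 + 0.0628904 + 0.0438098 = 0.134592
Responsibility of Population 3: 0.0438098 / 0.134592 ≈ 0.326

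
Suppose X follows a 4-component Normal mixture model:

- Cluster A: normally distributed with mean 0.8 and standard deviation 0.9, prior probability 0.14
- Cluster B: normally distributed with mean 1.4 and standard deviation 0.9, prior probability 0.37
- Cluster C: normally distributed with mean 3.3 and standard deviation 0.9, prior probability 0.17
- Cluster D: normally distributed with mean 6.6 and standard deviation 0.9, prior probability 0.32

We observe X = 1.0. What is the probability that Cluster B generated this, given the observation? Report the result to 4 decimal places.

0.7009

P(component k | x) = P(Z=k)·f_k(x) / marginal(x), where marginal(x) = Σ_j P(Z=j)·f_j(x).
Component likelihoods at x = 1.0:
  p_A = 0.432458
  p_B = 0.401582
  p_C = 0.0169242
  p_D = 1.73614e-09
Multiply by the mixture weights:
  P(Z=A)·p_A = 0.14 × 0.432458 = 0.0605442
  P(Z=B)·p_B = 0.37 × 0.401582 = 0.148585
  P(Z=C)·p_C = 0.17 × 0.0169242 = 0.00287712
  P(Z=D)·p_D = 0.32 × 1.73614e-09 = 5.55564e-10
Sum: 0.0605442 + 0.148585 + 0.00287712 + 5.55564e-10 = 0.212007
So the posterior for Cluster B is 0.148585 / 0.212007 ≈ 0.7009.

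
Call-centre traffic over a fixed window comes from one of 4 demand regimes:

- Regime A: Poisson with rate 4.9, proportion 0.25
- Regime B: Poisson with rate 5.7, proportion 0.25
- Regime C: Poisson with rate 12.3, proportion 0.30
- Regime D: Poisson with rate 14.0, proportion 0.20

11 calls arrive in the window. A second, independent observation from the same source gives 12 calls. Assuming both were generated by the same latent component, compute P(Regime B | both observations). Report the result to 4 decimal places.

0.0065

P(component k | x) = w_k·f_k(x) / marginal(x), where marginal(x) = Σ_j w_j·f_j(x).
Since both observations come from the same component, the likelihood for component k is f_k(x₁)·f_k(x₂).
  f_A = [0.00729387] × [0.00297833] = 2.17236e-05
  f_B = [0.0172977] × [0.00821642] = 0.000142125
  f_C = [0.111168] × [0.113947] = 0.0126672
  f_D = [0.0843587] × [0.0984185] = 0.00830246
Weight by the priors:
  w_A·f_A = 0.25 × 2.17236e-05 = 5.43089e-06
  w_B·f_B = 0.25 × 0.000142125 = 3.55314e-05
  w_C·f_C = 0.30 × 0.0126672 = 0.00380016
  w_D·f_D = 0.20 × 0.00830246 = 0.00166049
Evidence: 5.43089e-06 + 3.55314e-05 + 0.00380016 + 0.00166049 = 0.00550161
Responsibility of Regime B: 3.55314e-05 / 0.00550161 ≈ 0.0065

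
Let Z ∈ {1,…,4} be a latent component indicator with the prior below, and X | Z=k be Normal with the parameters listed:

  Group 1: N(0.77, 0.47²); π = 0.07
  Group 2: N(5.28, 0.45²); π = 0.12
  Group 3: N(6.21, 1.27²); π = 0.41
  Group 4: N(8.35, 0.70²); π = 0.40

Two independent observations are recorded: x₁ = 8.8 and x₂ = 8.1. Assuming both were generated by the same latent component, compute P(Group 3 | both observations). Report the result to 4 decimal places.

Posterior ∝ prior × likelihood, so P(k | x) ∝ w_k f_k(x); normalise over all components.
Since both observations come from the same component, the likelihood for component k is f_k(x₁)·f_k(x₂).
  f_1 = [(1/(0.47·√(2π)))·exp(−(8.8−0.77)²/(2·0.47²)) = 0.848813·exp(-145.95043) = 3.49418e-64] × [1.29624e-53] = 4.5293e-117
  f_2 = [(1/(0.45·√(2π)))·exp(−(8.8−5.28)²/(2·0.45²)) = 0.886538·exp(-30.59358) = 4.5822e-14] × [2.63078e-09] = 1.20548e-22
  f_3 = [(1/(1.27·√(2π)))·exp(−(8.8−6.21)²/(2·1.27²)) = 0.314128·exp(-2.07952) = 0.0392631] × [0.103798] = 0.00407543
  f_4 = [(1/(0.70·√(2π)))·exp(−(8.8−8.35)²/(2·0.70²)) = 0.569918·exp(-0.20663) = 0.463524] × [0.534706] = 0.247849
Weight by the priors:
  w_1·f_1 = 0.07 × 4.5293e-117 = 3.17051e-118
  w_2·f_2 = 0.12 × 1.20548e-22 = 1.44657e-23
  w_3·f_3 = 0.41 × 0.00407543 = 0.00167093
  w_4·f_4 = 0.40 × 0.247849 = 0.0991396
Sum: 3.17051e-118 + 1.44657e-23 + 0.00167093 + 0.0991396 = 0.100811
P(Group 3 | data) ≈ 0.0166

0.0166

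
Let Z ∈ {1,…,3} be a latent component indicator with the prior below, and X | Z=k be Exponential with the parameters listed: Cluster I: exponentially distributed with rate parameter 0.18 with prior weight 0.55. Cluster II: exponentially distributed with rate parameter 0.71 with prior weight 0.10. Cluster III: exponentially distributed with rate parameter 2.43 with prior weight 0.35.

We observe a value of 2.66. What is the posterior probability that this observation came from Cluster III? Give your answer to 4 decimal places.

The responsibility of component k is w_k f_k(x) divided by Σ_j w_j f_j(x).
Exponential densities:
  f_I = 0.111515
  f_II = 0.107411
  f_III = 0.00378803
Weight by the priors:
  w_I·f_I = 0.55 × 0.111515 = 0.0613331
  w_II·f_II = 0.10 × 0.107411 = 0.0107411
  w_III·f_III = 0.35 × 0.00378803 = 0.00132581
Marginal: 0.0613331 + 0.0107411 + 0.00132581 = 0.0734
P(Cluster III | the observation) = 0.00132581 / 0.0734 ≈ 0.0181

0.0181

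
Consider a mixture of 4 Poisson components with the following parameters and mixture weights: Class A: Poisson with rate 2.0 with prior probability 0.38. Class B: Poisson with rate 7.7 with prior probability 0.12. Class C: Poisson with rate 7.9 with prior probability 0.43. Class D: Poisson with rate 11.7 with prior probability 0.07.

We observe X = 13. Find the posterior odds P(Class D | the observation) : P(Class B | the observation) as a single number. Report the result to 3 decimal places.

2.459

The posterior odds equal the prior odds times the likelihood ratio: (P(Z=i)/P(Z=j))·(f_i(x)/f_j(x)).
Poisson probabilities:
  L_A = e^(−2.0)·2.0^13/13! = 1.78041e-07
  L_B = e^(−7.7)·7.7^13/13! = 0.0243238
  L_C = e^(−7.9)·7.9^13/13! = 0.0277936
  L_D = e^(−11.7)·11.7^13/13! = 0.102539
Odds = (0.07/0.12) × (0.102539/0.0243238) = 0.583333 × 4.21559 ≈ 2.459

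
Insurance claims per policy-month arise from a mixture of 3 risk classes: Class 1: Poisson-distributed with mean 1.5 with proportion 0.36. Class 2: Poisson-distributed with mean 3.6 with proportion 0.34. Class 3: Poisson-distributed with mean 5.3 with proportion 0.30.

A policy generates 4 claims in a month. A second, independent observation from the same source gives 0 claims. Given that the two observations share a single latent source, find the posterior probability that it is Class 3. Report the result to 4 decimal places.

The responsibility of component k is P(Z=k) f_k(x) divided by Σ_j P(Z=j) f_j(x).
Since both observations come from the same component, the likelihood for component k is f_k(x₁)·f_k(x₂).
  L_1 = [0.0470665] × [0.22313] = 0.010502
  L_2 = [0.191222] × [0.0273237] = 0.00522491
  L_3 = [0.164109] × [0.00499159] = 0.000819164
Prior × likelihood for each component:
  P(Z=1)·L_1 = 0.36 × 0.010502 = 0.00378071
  P(Z=2)·L_2 = 0.34 × 0.00522491 = 0.00177647
  P(Z=3)·L_3 = 0.30 × 0.000819164 = 0.000245749
Evidence: 0.00378071 + 0.00177647 + 0.000245749 = 0.00580292
Responsibility of Class 3: 0.000245749 / 0.00580292 ≈ 0.0423

0.0423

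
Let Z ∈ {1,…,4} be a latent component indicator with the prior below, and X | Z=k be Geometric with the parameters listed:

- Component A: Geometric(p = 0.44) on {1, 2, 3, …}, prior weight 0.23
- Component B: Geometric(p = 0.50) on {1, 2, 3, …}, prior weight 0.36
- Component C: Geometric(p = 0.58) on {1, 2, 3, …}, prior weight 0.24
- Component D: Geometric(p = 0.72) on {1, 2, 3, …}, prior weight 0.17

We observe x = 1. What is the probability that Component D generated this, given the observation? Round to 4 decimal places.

0.2255

The responsibility of component k is π_k f_k(x) divided by Σ_j π_j f_j(x).
Component likelihoods at x = 1:
  L_A = 0.44·(1−0.44)^0 = 0.44·1 = 0.44
  L_B = 0.50·(1−0.50)^0 = 0.50·1 = 0.5
  L_C = 0.58·(1−0.58)^0 = 0.58·1 = 0.58
  L_D = 0.72·(1−0.72)^0 = 0.72·1 = 0.72
Prior × likelihood for each component:
  π_A·L_A = 0.23 × 0.44 = 0.1012
  π_B·L_B = 0.36 × 0.5 = 0.18
  π_C·L_C = 0.24 × 0.58 = 0.1392
  π_D·L_D = 0.17 × 0.72 = 0.1224
Normaliser: 0.1012 + 0.18 + 0.1392 + 0.1224 = 0.5428
So the posterior for Component D is 0.1224 / 0.5428 ≈ 0.2255.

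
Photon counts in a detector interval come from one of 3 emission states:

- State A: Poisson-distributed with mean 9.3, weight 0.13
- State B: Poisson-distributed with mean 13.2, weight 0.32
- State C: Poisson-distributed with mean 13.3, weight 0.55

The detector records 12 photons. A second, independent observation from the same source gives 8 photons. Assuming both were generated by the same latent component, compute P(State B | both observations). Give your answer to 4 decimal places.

By Bayes' theorem, P(k | x) = w_k f_k(x) / Σ_j w_j f_j(x).
Since both observations come from the same component, the likelihood for component k is f_k(x₁)·f_k(x₂).
  L_A = [0.079895] × [0.126883] = 0.0101373
  L_B = [0.108109] × [0.0423042] = 0.00457348
  L_C = [0.107094] × [0.0406608] = 0.00435454
Prior × likelihood for each component:
  w_A·L_A = 0.13 × 0.0101373 = 0.00131785
  w_B·L_B = 0.32 × 0.00457348 = 0.00146351
  w_C·L_C = 0.55 × 0.00435454 = 0.002395
Sum: 0.00131785 + 0.00146351 + 0.002395 = 0.00517636
P(State B | x) ≈ 0.2827

0.2827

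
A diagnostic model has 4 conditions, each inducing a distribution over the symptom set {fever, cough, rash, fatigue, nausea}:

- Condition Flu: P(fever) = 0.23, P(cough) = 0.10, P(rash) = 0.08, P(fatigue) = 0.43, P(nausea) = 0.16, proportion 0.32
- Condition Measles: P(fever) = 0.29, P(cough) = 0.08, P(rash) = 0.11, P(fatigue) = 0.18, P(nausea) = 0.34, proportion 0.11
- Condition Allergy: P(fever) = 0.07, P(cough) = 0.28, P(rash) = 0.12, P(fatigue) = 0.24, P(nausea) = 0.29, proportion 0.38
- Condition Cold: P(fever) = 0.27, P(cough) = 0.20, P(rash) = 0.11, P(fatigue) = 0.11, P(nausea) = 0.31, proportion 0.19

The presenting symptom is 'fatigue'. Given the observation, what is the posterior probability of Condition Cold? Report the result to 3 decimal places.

0.078

Apply Bayes' rule: the posterior for each component is proportional to its prior times its likelihood at x.
Evaluate each component's likelihood at the observed value:
  f_Flu = 0.43
  f_Measles = 0.18
  f_Allergy = 0.24
  f_Cold = 0.11
Weight by the priors:
  w_Flu·f_Flu = 0.32 × 0.43 = 0.1376
  w_Measles·f_Measles = 0.11 × 0.18 = 0.0198
  w_Allergy·f_Allergy = 0.38 × 0.24 = 0.0912
  w_Cold·f_Cold = 0.19 × 0.11 = 0.0209
Marginal: 0.1376 + 0.0198 + 0.0912 + 0.0209 = 0.2695
Responsibility of Condition Cold: 0.0209 / 0.2695 ≈ 0.078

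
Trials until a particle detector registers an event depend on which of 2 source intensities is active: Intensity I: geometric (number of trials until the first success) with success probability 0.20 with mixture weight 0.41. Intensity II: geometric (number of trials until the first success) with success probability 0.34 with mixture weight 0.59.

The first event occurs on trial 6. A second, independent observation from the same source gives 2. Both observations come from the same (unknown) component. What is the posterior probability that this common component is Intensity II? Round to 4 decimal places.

Apply Bayes' rule: the posterior for each component is proportional to its prior times its likelihood at x.
Since both observations come from the same component, the likelihood for component k is f_k(x₁)·f_k(x₂).
  L_I = [0.20·(1−0.20)^5 = 0.20·0.32768 = 0.065536] × [0.16] = 0.0104858
  L_II = [0.34·(1−0.34)^5 = 0.34·0.125233 = 0.0425793] × [0.2244] = 0.0095548
Weight by the priors:
  π_I·L_I = 0.41 × 0.0104858 = 0.00429916
  π_II·L_II = 0.59 × 0.0095548 = 0.00563733
Evidence: 0.00429916 + 0.00563733 = 0.00993649
So the posterior for Intensity II is 0.00563733 / 0.00993649 ≈ 0.5673.

0.5673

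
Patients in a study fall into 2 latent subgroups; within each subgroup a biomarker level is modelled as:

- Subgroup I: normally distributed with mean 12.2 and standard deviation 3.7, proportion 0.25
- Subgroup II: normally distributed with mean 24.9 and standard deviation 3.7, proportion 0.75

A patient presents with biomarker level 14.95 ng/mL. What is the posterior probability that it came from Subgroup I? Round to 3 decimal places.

0.904

Posterior ∝ prior × likelihood, so P(k | x) ∝ π_k f_k(x); normalise over all components.
Evaluate each component's likelihood at the observed value:
  L_I = 0.0818001
  L_II = 0.00289972
Multiply by the mixture weights:
  π_I·L_I = 0.25 × 0.0818001 = 0.02045
  π_II·L_II = 0.75 × 0.00289972 = 0.00217479
Sum: 0.02045 + 0.00217479 = 0.0226248
So the posterior for Subgroup I is 0.02045 / 0.0226248 ≈ 0.904.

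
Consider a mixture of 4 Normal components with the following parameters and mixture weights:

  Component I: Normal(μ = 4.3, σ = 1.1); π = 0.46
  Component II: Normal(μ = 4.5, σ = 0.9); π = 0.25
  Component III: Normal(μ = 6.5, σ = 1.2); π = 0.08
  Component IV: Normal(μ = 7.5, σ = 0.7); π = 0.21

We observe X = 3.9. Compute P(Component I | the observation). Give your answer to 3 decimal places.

0.631

Posterior ∝ prior × likelihood, so P(k | x) ∝ w_k f_k(x); normalise over all components.
Evaluate each component's likelihood at the observed value:
  p_I = 0.339472
  p_II = 0.354942
  p_III = 0.0317939
  p_IV = 1.02917e-06
Multiply by the mixture weights:
  w_I·p_I = 0.46 × 0.339472 = 0.156157
  w_II·p_II = 0.25 × 0.354942 = 0.0887356
  w_III·p_III = 0.08 × 0.0317939 = 0.00254351
  w_IV·p_IV = 0.21 × 1.02917e-06 = 2.16127e-07
Normaliser: 0.156157 + 0.0887356 + 0.00254351 + 2.16127e-07 = 0.247436
So the posterior for Component I is 0.156157 / 0.247436 ≈ 0.631.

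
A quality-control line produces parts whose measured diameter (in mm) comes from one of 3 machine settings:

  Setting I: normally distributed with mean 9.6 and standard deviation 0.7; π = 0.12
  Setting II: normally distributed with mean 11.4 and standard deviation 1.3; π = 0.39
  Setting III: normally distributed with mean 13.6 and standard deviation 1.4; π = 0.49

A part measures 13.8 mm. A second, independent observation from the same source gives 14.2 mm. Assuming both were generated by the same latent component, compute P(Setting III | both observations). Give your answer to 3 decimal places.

Apply Bayes' rule: the posterior for each component is proportional to its prior times its likelihood at x.
Since both observations come from the same component, the likelihood for component k is f_k(x₁)·f_k(x₂).
  f_I = [8.67983e-09] × [2.39109e-10] = 2.07543e-18
  f_II = [0.05583] × [0.0301723] = 0.00168452
  f_III = [0.282066] × [0.259955] = 0.0733244
Weight by the priors:
  π_I·f_I = 0.12 × 2.07543e-18 = 2.49051e-19
  π_II·f_II = 0.39 × 0.00168452 = 0.000656963
  π_III·f_III = 0.49 × 0.0733244 = 0.0359289
Normaliser: 2.49051e-19 + 0.000656963 + 0.0359289 = 0.0365859
P(Setting III | x) ≈ 0.982

0.982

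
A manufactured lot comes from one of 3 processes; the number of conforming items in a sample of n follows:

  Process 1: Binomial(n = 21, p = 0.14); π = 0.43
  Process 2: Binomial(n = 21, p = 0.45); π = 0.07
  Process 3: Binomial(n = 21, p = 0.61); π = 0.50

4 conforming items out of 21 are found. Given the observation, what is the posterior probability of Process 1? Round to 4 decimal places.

0.9908

The responsibility of component k is π_k f_k(x) divided by Σ_j π_j f_j(x).
Component likelihoods at x = 4 conforming items out of 21:
  p_1 = C(21,4)·0.14^4·0.86^17 = 5985·0.00038416·0.076997 = 0.177031
  p_2 = C(21,4)·0.45^4·0.55^17 = 5985·0.0410063·3.85625e-05 = 0.00946411
  p_3 = C(21,4)·0.61^4·0.39^17 = 5985·0.138458·1.11712e-07 = 9.25725e-05
Prior × likelihood for each component:
  π_1·p_1 = 0.43 × 0.177031 = 0.0761234
  π_2·p_2 = 0.07 × 0.00946411 = 0.000662488
  π_3·p_3 = 0.50 × 9.25725e-05 = 4.62862e-05
Marginal: 0.0761234 + 0.000662488 + 4.62862e-05 = 0.0768322
Responsibility of Process 1: 0.0761234 / 0.0768322 ≈ 0.9908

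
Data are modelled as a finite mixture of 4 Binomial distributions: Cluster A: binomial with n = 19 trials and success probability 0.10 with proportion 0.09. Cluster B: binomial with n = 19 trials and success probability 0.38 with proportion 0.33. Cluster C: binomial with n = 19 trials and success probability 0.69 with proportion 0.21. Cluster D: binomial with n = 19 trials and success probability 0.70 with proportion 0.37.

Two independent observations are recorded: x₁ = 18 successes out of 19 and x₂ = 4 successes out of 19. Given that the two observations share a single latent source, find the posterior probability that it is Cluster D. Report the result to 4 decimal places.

P(component k | x) = P(Z=k)·f_k(x) / marginal(x), where marginal(x) = Σ_j P(Z=j)·f_j(x).
Since both observations come from the same component, the likelihood for component k is f_k(x₁)·f_k(x₂).
  f_A = [C(19,18)·0.10^18·0.90^1 = 19·1e-18·0.9 = 1.71e-17] × [0.0798034] = 1.36464e-18
  f_B = [C(19,18)·0.38^18·0.62^1 = 19·2.72964e-08·0.62 = 3.21551e-07] × [0.0621432] = 1.99822e-08
  f_C = [C(19,18)·0.69^18·0.31^1 = 19·0.00125685·0.31 = 0.00740285] × [2.06161e-05] = 1.52618e-07
  f_D = [C(19,18)·0.70^18·0.30^1 = 19·0.00162841·0.3 = 0.00928196] × [1.33535e-05] = 1.23947e-07
Weight by the priors:
  P(Z=A)·f_A = 0.09 × 1.36464e-18 = 1.22817e-19
  P(Z=B)·f_B = 0.33 × 1.99822e-08 = 6.59413e-09
  P(Z=C)·f_C = 0.21 × 1.52618e-07 = 3.20497e-08
  P(Z=D)·f_D = 0.37 × 1.23947e-07 = 4.58602e-08
Sum: 1.22817e-19 + 6.59413e-09 + 3.20497e-08 + 4.58602e-08 = 8.4504e-08
P(Cluster D | data) = 4.58602e-08 / 8.4504e-08 ≈ 0.5427

0.5427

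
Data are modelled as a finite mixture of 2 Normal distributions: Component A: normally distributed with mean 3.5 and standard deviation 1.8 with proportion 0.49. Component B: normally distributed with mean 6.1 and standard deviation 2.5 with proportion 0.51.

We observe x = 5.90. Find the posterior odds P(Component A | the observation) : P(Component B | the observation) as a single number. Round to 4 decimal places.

The posterior odds equal the prior odds times the likelihood ratio: (π_i/π_j)·(f_i(x)/f_j(x)).
Evaluate each component's likelihood at the observed value:
  p_A = (1/(1.8·√(2π)))·exp(−(5.90−3.5)²/(2·1.8²)) = 0.221635·exp(-0.88889) = 0.0911167
  p_B = (1/(2.5·√(2π)))·exp(−(5.90−6.1)²/(2·2.5²)) = 0.159577·exp(-0.00320) = 0.159067
Odds = (0.49/0.51) × (0.0911167/0.159067) = 0.960784 × 0.572819 ≈ 0.5504

0.5504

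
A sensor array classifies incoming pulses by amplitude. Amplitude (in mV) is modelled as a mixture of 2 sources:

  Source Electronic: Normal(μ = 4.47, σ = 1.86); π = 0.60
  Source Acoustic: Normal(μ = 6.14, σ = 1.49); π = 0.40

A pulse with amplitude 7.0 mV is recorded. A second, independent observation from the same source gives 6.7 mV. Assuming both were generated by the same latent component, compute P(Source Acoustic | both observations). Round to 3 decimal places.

0.809

The responsibility of component k is π_k f_k(x) divided by Σ_j π_j f_j(x).
Since both observations come from the same component, the likelihood for component k is f_k(x₁)·f_k(x₂).
  f_Electronic = [0.0850422] × [0.104536] = 0.00888996
  f_Acoustic = [0.226665] × [0.249489] = 0.0565502
Multiply by the mixture weights:
  π_Electronic·f_Electronic = 0.60 × 0.00888996 = 0.00533398
  π_Acoustic·f_Acoustic = 0.40 × 0.0565502 = 0.0226201
Normaliser: 0.00533398 + 0.0226201 = 0.0279541
P(Source Acoustic | x₁,x₂) ≈ 0.809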